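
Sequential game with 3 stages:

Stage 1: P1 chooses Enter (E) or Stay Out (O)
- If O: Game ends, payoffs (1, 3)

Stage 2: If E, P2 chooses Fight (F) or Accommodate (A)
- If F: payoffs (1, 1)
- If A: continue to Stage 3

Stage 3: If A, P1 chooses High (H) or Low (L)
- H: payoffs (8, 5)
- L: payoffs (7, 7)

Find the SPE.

SPE: (E, A, H); Outcome (8, 5)

Work:
Stage 3: P1 chooses H (8 vs 7)
Stage 2: P2: F->1, A->5 (anticipating H). Choose A
Stage 1: P1: O->1, E->8 (anticipating A, H). Choose E
SPE path: E -> A -> H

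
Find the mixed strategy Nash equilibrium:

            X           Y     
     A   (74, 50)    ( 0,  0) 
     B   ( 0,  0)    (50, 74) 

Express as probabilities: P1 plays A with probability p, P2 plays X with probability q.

p = 0.5968, q = 0.4032

Work:
Find probabilities that make opponent indifferent:
P2 chooses q to make P1 indifferent between A and B
P1 chooses p to make P2 indifferent between X and Y
Mixed NE: P1 plays (A: 0.5968, B: 0.4032), P2 plays (X: 0.4032, Y: 0.5968)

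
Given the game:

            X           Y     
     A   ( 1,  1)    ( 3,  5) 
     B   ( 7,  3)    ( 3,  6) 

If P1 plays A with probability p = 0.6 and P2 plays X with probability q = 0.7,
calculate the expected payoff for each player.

E[P1] = 3.28, E[P2] = 2.88

Work:
E[P1] = p·q·π₁(A,X) + p·(1-q)·π₁(A,Y) + (1-p)·q·π₁(B,X) + (1-p)·(1-q)·π₁(B,Y)
= 0.6·0.7·1 + 0.6·0.3·3 + 0.4·0.7·7 + 0.4·0.3·3
= 3.28

E[P2] = 2.88 (similar calculation)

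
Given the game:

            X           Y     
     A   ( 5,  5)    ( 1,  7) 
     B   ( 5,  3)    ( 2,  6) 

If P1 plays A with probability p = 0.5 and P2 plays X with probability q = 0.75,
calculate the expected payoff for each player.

E[P1] = 4.125, E[P2] = 4.625

Work:
E[P1] = p·q·π₁(A,X) + p·(1-q)·π₁(A,Y) + (1-p)·q·π₁(B,X) + (1-p)·(1-q)·π₁(B,Y)
= 0.5·0.75·5 + 0.5·0.25·1 + 0.5·0.75·5 + 0.5·0.25·2
= 4.125

E[P2] = 4.625 (similar calculation)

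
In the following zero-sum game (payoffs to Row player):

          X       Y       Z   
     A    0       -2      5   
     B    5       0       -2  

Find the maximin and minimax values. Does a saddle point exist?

Maximin = -2, Minimax = 0, Saddle: False

Work:
Row minimums: [-2, -2] → maximin = -2
Column maximums: [5, 0, 5] → minimax = 0
No saddle point (maximin ≠ minimax). Mixed strategy needed.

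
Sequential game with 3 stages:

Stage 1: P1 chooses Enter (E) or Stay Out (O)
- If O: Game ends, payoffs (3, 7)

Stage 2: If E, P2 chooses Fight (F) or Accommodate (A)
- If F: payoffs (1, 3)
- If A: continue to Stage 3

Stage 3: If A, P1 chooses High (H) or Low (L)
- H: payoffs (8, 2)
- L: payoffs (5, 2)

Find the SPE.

SPE: (O, F, H); Outcome (3, 7)

Work:
Stage 3: P1 chooses H (8 vs 5)
Stage 2: P2: F->3, A->2 (anticipating H). Choose F
Stage 1: P1: O->3, E->1 (anticipating F, H). Choose O
SPE path: O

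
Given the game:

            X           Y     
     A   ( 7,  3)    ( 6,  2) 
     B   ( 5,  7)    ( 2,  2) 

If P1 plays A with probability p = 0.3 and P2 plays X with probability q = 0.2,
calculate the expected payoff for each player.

E[P1] = 3.68, E[P2] = 2.76

Work:
E[P1] = p·q·π₁(A,X) + p·(1-q)·π₁(A,Y) + (1-p)·q·π₁(B,X) + (1-p)·(1-q)·π₁(B,Y)
= 0.3·0.2·7 + 0.3·0.8·6 + 0.7·0.2·5 + 0.7·0.8·2
= 3.68

E[P2] = 2.76 (similar calculation)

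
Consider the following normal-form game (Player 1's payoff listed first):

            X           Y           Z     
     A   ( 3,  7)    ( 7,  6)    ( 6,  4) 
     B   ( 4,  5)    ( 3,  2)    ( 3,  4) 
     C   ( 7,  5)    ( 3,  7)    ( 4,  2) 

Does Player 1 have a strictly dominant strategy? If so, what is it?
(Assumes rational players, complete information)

No strictly dominant strategy exists for Player 1

Work:
A strategy strictly dominates another if it gives a strictly higher payoff against every opponent action. Compare each pair of P1's strategies column-by-column:
  A vs B: [3 vs 4, 7 vs 3, 6 vs 3] → A does not strictly dominate B (column X: 3 ≤ 4)
  A vs C: [3 vs 7, 7 vs 3, 6 vs 4] → A does not strictly dominate C (column X: 3 ≤ 7)
  B vs A: [4 vs 3, 3 vs 7, 3 vs 6] → B does not strictly dominate A (column Y: 3 ≤ 7)
  B vs C: [4 vs 7, 3 vs 3, 3 vs 4] → B does not strictly dominate C (column X: 4 ≤ 7)
  C vs A: [7 vs 3, 3 vs 7, 4 vs 6] → C does not strictly dominate A (column Y: 3 ≤ 7)
  C vs B: [7 vs 4, 3 vs 3, 4 vs 3] → C does not strictly dominate B (column Y: 3 ≤ 3)
No single strategy strictly dominates all others → no strictly dominant strategy.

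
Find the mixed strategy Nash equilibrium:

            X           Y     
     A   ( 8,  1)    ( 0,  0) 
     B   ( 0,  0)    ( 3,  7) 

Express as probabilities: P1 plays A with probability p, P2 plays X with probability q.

p = 0.875, q = 0.2727

Work:
Find probabilities that make opponent indifferent:
P2 chooses q to make P1 indifferent between A and B
P1 chooses p to make P2 indifferent between X and Y
Mixed NE: P1 plays (A: 0.875, B: 0.125), P2 plays (X: 0.2727, Y: 0.7273)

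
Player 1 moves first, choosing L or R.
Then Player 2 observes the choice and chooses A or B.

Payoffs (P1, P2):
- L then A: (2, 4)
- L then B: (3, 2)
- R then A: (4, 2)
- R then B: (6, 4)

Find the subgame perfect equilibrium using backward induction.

P1 plays R, P2 plays A after L and B after R; Payoff (6, 4)

Work:
Backward induction:
After L: P2 chooses A → P1 gets 2
After R: P2 chooses B → P1 gets 6
P1 chooses R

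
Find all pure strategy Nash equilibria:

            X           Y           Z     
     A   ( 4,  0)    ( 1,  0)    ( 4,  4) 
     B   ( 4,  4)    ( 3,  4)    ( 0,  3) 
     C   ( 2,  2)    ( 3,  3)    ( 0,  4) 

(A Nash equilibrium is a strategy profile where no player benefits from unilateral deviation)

Nash equilibrium: (A, Z), (B, X), (B, Y)

Work:
Best responses:
  P1 vs X: payoffs [4, 4, 2] → best response A/B (payoff 4)
  P1 vs Y: payoffs [1, 3, 3] → best response B/C (payoff 3)
  P1 vs Z: payoffs [4, 0, 0] → best response A (payoff 4)
  P2 vs A: payoffs [0, 0, 4] → best response Z (payoff 4)
  P2 vs B: payoffs [4, 4, 3] → best response X/Y (payoff 4)
  P2 vs C: payoffs [2, 3, 4] → best response Z (payoff 4)
Mutual best responses: (A,Z), (B,X), (B,Y) → Nash equilibria.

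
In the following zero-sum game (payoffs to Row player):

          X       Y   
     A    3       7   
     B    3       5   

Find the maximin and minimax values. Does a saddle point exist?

Maximin = 3, Minimax = 3, Saddle: True

Work:
Row minimums: [3, 3] → maximin = 3
Column maximums: [3, 7] → minimax = 3
Saddle point exists! Game value = 3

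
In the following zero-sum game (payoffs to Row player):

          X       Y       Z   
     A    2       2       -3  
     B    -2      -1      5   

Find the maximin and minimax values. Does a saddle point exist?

Maximin = -2, Minimax = 2, Saddle: False

Work:
Row minimums: [-3, -2] → maximin = -2
Column maximums: [2, 2, 5] → minimax = 2
No saddle point (maximin ≠ minimax). Mixed strategy needed.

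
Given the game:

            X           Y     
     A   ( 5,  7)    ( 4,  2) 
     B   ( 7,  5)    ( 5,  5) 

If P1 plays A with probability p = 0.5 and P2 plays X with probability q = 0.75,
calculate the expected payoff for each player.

E[P1] = 5.625, E[P2] = 5.375

Work:
E[P1] = p·q·π₁(A,X) + p·(1-q)·π₁(A,Y) + (1-p)·q·π₁(B,X) + (1-p)·(1-q)·π₁(B,Y)
= 0.5·0.75·5 + 0.5·0.25·4 + 0.5·0.75·7 + 0.5·0.25·5
= 5.625

E[P2] = 5.375 (similar calculation)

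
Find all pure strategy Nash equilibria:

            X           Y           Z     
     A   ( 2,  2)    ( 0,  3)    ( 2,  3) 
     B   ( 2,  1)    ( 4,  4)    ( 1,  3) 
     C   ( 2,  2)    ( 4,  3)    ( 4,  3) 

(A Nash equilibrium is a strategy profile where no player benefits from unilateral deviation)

Nash equilibrium: (B, Y), (C, Y), (C, Z)

Work:
Best responses:
  P1 vs X: payoffs [2, 2, 2] → best response A/B/C (payoff 2)
  P1 vs Y: payoffs [0, 4, 4] → best response B/C (payoff 4)
  P1 vs Z: payoffs [2, 1, 4] → best response C (payoff 4)
  P2 vs A: payoffs [2, 3, 3] → best response Y/Z (payoff 3)
  P2 vs B: payoffs [1, 4, 3] → best response Y (payoff 4)
  P2 vs C: payoffs [2, 3, 3] → best response Y/Z (payoff 3)
Mutual best responses: (B,Y), (C,Y), (C,Z) → Nash equilibria.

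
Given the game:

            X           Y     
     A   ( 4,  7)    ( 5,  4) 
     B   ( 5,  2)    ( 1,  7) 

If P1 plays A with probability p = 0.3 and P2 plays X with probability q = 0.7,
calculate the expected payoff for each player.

E[P1] = 3.95, E[P2] = 4.28

Work:
E[P1] = p·q·π₁(A,X) + p·(1-q)·π₁(A,Y) + (1-p)·q·π₁(B,X) + (1-p)·(1-q)·π₁(B,Y)
= 0.3·0.7·4 + 0.3·0.3·5 + 0.7·0.7·5 + 0.7·0.3·1
= 3.95

E[P2] = 4.28 (similar calculation)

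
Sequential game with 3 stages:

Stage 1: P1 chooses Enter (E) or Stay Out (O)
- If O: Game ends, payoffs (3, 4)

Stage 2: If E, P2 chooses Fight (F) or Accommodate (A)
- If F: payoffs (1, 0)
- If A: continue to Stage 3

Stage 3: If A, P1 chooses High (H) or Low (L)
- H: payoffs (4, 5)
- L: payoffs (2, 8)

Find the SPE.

SPE: (E, A, H); Outcome (4, 5)

Work:
Stage 3: P1 chooses H (4 vs 2)
Stage 2: P2: F->0, A->5 (anticipating H). Choose A
Stage 1: P1: O->3, E->4 (anticipating A, H). Choose E
SPE path: E -> A -> H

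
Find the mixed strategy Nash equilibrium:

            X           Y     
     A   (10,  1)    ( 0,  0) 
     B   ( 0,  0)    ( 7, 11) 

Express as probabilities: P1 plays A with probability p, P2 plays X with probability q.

p = 0.9167, q = 0.4118

Work:
Find probabilities that make opponent indifferent:
P2 chooses q to make P1 indifferent between A and B
P1 chooses p to make P2 indifferent between X and Y
Mixed NE: P1 plays (A: 0.9167, B: 0.0833), P2 plays (X: 0.4118, Y: 0.5882)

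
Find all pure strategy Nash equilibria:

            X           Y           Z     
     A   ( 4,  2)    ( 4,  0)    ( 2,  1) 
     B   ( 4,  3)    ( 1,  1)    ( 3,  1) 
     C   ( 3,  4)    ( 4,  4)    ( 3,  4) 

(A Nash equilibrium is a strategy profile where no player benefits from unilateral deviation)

Nash equilibrium: (A, X), (B, X), (C, Y), (C, Z)

Work:
Best responses:
  P1 vs X: payoffs [4, 4, 3] → best response A/B (payoff 4)
  P1 vs Y: payoffs [4, 1, 4] → best response A/C (payoff 4)
  P1 vs Z: payoffs [2, 3, 3] → best response B/C (payoff 3)
  P2 vs A: payoffs [2, 0, 1] → best response X (payoff 2)
  P2 vs B: payoffs [3, 1, 1] → best response X (payoff 3)
  P2 vs C: payoffs [4, 4, 4] → best response X/Y/Z (payoff 4)
Mutual best responses: (A,X), (B,X), (C,Y), (C,Z) → Nash equilibria.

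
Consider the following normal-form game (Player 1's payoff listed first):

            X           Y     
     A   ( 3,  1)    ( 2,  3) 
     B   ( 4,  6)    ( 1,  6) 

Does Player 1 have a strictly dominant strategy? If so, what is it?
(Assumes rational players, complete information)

No strictly dominant strategy exists for Player 1

Work:
A strategy strictly dominates another if it gives a strictly higher payoff against every opponent action. Compare each pair of P1's strategies column-by-column:
  A vs B: [3 vs 4, 2 vs 1] → A does not strictly dominate B (column X: 3 ≤ 4)
  B vs A: [4 vs 3, 1 vs 2] → B does not strictly dominate A (column Y: 1 ≤ 2)
No single strategy strictly dominates all others → no strictly dominant strategy.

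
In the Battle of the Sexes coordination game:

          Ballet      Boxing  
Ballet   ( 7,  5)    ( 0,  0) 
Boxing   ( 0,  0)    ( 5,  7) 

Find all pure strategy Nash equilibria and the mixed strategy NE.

Pure NE: (Ballet, Ballet) and (Boxing, Boxing); Mixed NE: p = 0.5833, q = 0.4167

Work:
Check pure NE:
(Ballet, Ballet): (7, 5) - no unilateral deviation beneficial
(Boxing, Boxing): (5, 7) - no unilateral deviation beneficial
Mixed NE: P1 plays Ballet with p = 0.5833, P2 plays Ballet with q = 0.4167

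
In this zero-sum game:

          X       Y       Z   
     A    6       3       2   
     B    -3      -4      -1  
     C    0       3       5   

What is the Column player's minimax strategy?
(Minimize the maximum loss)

Column should play Y, value = 3

Work:
Column player minimizes Row's maximum payoff:
Column X: max payoff to Row = 6
Column Y: max payoff to Row = 3
Column Z: max payoff to Row = 5
Minimum is 3, achieved by column Y.
Minimax strategy: Y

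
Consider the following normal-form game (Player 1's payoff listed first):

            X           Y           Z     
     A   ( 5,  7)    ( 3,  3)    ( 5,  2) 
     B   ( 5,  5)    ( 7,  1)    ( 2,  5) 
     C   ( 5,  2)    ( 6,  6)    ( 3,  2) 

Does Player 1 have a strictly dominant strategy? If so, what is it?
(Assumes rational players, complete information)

No strictly dominant strategy exists for Player 1

Work:
A strategy strictly dominates another if it gives a strictly higher payoff against every opponent action. Compare each pair of P1's strategies column-by-column:
  A vs B: [5 vs 5, 3 vs 7, 5 vs 2] → A does not strictly dominate B (column X: 5 ≤ 5)
  A vs C: [5 vs 5, 3 vs 6, 5 vs 3] → A does not strictly dominate C (column X: 5 ≤ 5)
  B vs A: [5 vs 5, 7 vs 3, 2 vs 5] → B does not strictly dominate A (column X: 5 ≤ 5)
  B vs C: [5 vs 5, 7 vs 6, 2 vs 3] → B does not strictly dominate C (column X: 5 ≤ 5)
  C vs A: [5 vs 5, 6 vs 3, 3 vs 5] → C does not strictly dominate A (column X: 5 ≤ 5)
  C vs B: [5 vs 5, 6 vs 7, 3 vs 2] → C does not strictly dominate B (column X: 5 ≤ 5)
No single strategy strictly dominates all others → no strictly dominant strategy.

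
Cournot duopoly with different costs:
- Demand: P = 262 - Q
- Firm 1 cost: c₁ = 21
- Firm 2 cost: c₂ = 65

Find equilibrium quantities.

q₁* = 95.0, q₂* = 51.0

Work:
Reaction: q₁ = (262 - 21 - q₂)/2
Reaction: q₂ = (262 - 65 - q₁)/2
Solve simultaneously:
q₁* = (262 - 2×21 + 65)/3 = 95.0
q₂* = (262 - 2×65 + 21)/3 = 51.0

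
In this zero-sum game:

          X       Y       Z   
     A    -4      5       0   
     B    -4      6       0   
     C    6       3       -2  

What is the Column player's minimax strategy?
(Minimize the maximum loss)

Column should play Z, value = 0

Work:
Column player minimizes Row's maximum payoff:
Column X: max payoff to Row = 6
Column Y: max payoff to Row = 6
Column Z: max payoff to Row = 0
Minimum is 0, achieved by column Z.
Minimax strategy: Z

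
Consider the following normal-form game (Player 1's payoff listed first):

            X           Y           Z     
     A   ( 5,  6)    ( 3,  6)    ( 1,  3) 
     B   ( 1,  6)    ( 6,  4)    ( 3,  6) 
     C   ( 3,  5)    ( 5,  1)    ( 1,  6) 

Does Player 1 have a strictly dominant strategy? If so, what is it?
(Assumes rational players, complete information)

No strictly dominant strategy exists for Player 1

Work:
A strategy strictly dominates another if it gives a strictly higher payoff against every opponent action. Compare each pair of P1's strategies column-by-column:
  A vs B: [5 vs 1, 3 vs 6, 1 vs 3] → A does not strictly dominate B (column Y: 3 ≤ 6)
  A vs C: [5 vs 3, 3 vs 5, 1 vs 1] → A does not strictly dominate C (column Y: 3 ≤ 5)
  B vs A: [1 vs 5, 6 vs 3, 3 vs 1] → B does not strictly dominate A (column X: 1 ≤ 5)
  B vs C: [1 vs 3, 6 vs 5, 3 vs 1] → B does not strictly dominate C (column X: 1 ≤ 3)
  C vs A: [3 vs 5, 5 vs 3, 1 vs 1] → C does not strictly dominate A (column X: 3 ≤ 5)
  C vs B: [3 vs 1, 5 vs 6, 1 vs 3] → C does not strictly dominate B (column Y: 5 ≤ 6)
No single strategy strictly dominates all others → no strictly dominant strategy.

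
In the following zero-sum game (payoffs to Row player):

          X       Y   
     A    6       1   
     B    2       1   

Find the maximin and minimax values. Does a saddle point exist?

Maximin = 1, Minimax = 1, Saddle: True

Work:
Row minimums: [1, 1] → maximin = 1
Column maximums: [6, 1] → minimax = 1
Saddle point exists! Game value = 1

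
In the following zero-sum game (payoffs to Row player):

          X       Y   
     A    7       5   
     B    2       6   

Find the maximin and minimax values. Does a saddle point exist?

Maximin = 5, Minimax = 6, Saddle: False

Work:
Row minimums: [5, 2] → maximin = 5
Column maximums: [7, 6] → minimax = 6
No saddle point (maximin ≠ minimax). Mixed strategy needed.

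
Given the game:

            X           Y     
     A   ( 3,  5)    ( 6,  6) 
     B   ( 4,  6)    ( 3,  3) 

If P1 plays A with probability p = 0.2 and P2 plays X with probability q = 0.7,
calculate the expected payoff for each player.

E[P1] = 3.74, E[P2] = 5.14

Work:
E[P1] = p·q·π₁(A,X) + p·(1-q)·π₁(A,Y) + (1-p)·q·π₁(B,X) + (1-p)·(1-q)·π₁(B,Y)
= 0.2·0.7·3 + 0.2·0.3·6 + 0.8·0.7·4 + 0.8·0.3·3
= 3.74

E[P2] = 5.14 (similar calculation)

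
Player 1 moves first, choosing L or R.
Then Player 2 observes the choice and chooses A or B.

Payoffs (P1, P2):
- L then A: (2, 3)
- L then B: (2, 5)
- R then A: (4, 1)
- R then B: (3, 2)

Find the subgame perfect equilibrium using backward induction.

P1 plays R, P2 plays B after L and B after R; Payoff (3, 2)

Work:
Backward induction:
After L: P2 chooses B → P1 gets 2
After R: P2 chooses B → P1 gets 3
P1 chooses R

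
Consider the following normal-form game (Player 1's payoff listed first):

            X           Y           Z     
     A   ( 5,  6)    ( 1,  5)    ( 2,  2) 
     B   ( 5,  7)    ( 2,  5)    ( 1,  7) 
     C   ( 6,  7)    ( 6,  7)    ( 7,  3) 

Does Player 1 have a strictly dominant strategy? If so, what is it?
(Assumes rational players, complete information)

Yes, Player 1's strictly dominant strategy is C

Work:
A strategy strictly dominates another if it gives a strictly higher payoff against every opponent action. Compare each pair of P1's strategies column-by-column:
  A vs B: [5 vs 5, 1 vs 2, 2 vs 1] → A does not strictly dominate B (column X: 5 ≤ 5)
  A vs C: [5 vs 6, 1 vs 6, 2 vs 7] → A does not strictly dominate C (column X: 5 ≤ 6)
  B vs A: [5 vs 5, 2 vs 1, 1 vs 2] → B does not strictly dominate A (column X: 5 ≤ 5)
  B vs C: [5 vs 6, 2 vs 6, 1 vs 7] → B does not strictly dominate C (column X: 5 ≤ 6)
  C vs A: [6 vs 5, 6 vs 1, 7 vs 2] → C strictly dominates A
  C vs B: [6 vs 5, 6 vs 2, 7 vs 1] → C strictly dominates B
C strictly dominates every other strategy → strictly dominant.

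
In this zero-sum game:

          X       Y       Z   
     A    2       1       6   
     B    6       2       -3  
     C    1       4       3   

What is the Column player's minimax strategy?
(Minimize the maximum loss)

Column should play Y, value = 4

Work:
Column player minimizes Row's maximum payoff:
Column X: max payoff to Row = 6
Column Y: max payoff to Row = 4
Column Z: max payoff to Row = 6
Minimum is 4, achieved by column Y.
Minimax strategy: Y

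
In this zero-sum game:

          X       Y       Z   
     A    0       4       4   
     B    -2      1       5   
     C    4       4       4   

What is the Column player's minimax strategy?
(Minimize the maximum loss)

Column should play X or Y (all achieve the minimum), value = 4

Work:
Column player minimizes Row's maximum payoff:
Column X: max payoff to Row = 4
Column Y: max payoff to Row = 4
Column Z: max payoff to Row = 5
Minimum is 4, achieved by columns X, Y (tied).
Each of X or Y is a minimax strategy.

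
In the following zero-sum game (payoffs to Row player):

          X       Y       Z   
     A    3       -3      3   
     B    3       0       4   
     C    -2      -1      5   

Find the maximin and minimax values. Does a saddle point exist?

Maximin = 0, Minimax = 0, Saddle: True

Work:
Row minimums: [-3, 0, -2] → maximin = 0
Column maximums: [3, 0, 5] → minimax = 0
Saddle point exists! Game value = 0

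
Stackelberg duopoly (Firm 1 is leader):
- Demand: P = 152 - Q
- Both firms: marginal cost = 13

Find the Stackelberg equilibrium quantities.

q₁* (leader) = 69.5, q₂* (follower) = 34.75

Work:
Follower's reaction: q₂ = (a - c - q₁)/2
Leader substitutes: π₁ = q₁·(a - q₁ - (a-c-q₁)/2 - c)
FOC: q₁* = (152 - 13)/2 = 69.50
Then: q₂* = (152 - 13 - 69.5)/2 = 34.75
Leader has first-mover advantage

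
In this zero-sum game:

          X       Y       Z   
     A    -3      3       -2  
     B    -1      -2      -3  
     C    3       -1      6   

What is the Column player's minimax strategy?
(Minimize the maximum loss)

Column should play X or Y (all achieve the minimum), value = 3

Work:
Column player minimizes Row's maximum payoff:
Column X: max payoff to Row = 3
Column Y: max payoff to Row = 3
Column Z: max payoff to Row = 6
Minimum is 3, achieved by columns X, Y (tied).
Each of X or Y is a minimax strategy.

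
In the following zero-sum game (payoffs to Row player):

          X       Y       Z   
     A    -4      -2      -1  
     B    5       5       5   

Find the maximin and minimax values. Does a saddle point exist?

Maximin = 5, Minimax = 5, Saddle: True

Work:
Row minimums: [-4, 5] → maximin = 5
Column maximums: [5, 5, 5] → minimax = 5
Saddle point exists! Game value = 5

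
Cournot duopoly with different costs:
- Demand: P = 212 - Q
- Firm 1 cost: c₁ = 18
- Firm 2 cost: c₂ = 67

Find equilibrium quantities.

q₁* = 81.0, q₂* = 32.0

Work:
Reaction: q₁ = (212 - 18 - q₂)/2
Reaction: q₂ = (212 - 67 - q₁)/2
Solve simultaneously:
q₁* = (212 - 2×18 + 67)/3 = 81.0
q₂* = (212 - 2×67 + 18)/3 = 32.0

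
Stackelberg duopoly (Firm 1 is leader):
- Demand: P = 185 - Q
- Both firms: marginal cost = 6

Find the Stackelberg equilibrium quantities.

q₁* (leader) = 89.5, q₂* (follower) = 44.75

Work:
Follower's reaction: q₂ = (a - c - q₁)/2
Leader substitutes: π₁ = q₁·(a - q₁ - (a-c-q₁)/2 - c)
FOC: q₁* = (185 - 6)/2 = 89.50
Then: q₂* = (185 - 6 - 89.5)/2 = 44.75
Leader has first-mover advantage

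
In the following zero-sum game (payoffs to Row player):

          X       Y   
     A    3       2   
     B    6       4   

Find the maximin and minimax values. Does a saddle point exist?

Maximin = 4, Minimax = 4, Saddle: True

Work:
Row minimums: [2, 4] → maximin = 4
Column maximums: [6, 4] → minimax = 4
Saddle point exists! Game value = 4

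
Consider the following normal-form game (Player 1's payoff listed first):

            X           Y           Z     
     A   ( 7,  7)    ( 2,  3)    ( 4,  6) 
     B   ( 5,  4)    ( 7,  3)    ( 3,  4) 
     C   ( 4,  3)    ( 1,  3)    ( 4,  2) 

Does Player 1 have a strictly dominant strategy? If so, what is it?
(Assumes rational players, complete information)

No strictly dominant strategy exists for Player 1

Work:
A strategy strictly dominates another if it gives a strictly higher payoff against every opponent action. Compare each pair of P1's strategies column-by-column:
  A vs B: [7 vs 5, 2 vs 7, 4 vs 3] → A does not strictly dominate B (column Y: 2 ≤ 7)
  A vs C: [7 vs 4, 2 vs 1, 4 vs 4] → A does not strictly dominate C (column Z: 4 ≤ 4)
  B vs A: [5 vs 7, 7 vs 2, 3 vs 4] → B does not strictly dominate A (column X: 5 ≤ 7)
  B vs C: [5 vs 4, 7 vs 1, 3 vs 4] → B does not strictly dominate C (column Z: 3 ≤ 4)
  C vs A: [4 vs 7, 1 vs 2, 4 vs 4] → C does not strictly dominate A (column X: 4 ≤ 7)
  C vs B: [4 vs 5, 1 vs 7, 4 vs 3] → C does not strictly dominate B (column X: 4 ≤ 5)
No single strategy strictly dominates all others → no strictly dominant strategy.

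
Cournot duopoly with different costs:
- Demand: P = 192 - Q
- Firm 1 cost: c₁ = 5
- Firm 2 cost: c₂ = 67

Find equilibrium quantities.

q₁* = 83.0, q₂* = 21.0

Work:
Reaction: q₁ = (192 - 5 - q₂)/2
Reaction: q₂ = (192 - 67 - q₁)/2
Solve simultaneously:
q₁* = (192 - 2×5 + 67)/3 = 83.0
q₂* = (192 - 2×67 + 5)/3 = 21.0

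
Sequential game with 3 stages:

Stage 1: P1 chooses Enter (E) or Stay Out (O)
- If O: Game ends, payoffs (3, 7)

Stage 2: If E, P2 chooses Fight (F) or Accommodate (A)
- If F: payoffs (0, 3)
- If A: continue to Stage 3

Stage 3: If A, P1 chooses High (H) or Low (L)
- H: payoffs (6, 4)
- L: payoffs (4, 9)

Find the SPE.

SPE: (E, A, H); Outcome (6, 4)

Work:
Stage 3: P1 chooses H (6 vs 4)
Stage 2: P2: F->3, A->4 (anticipating H). Choose A
Stage 1: P1: O->3, E->6 (anticipating A, H). Choose E
SPE path: E -> A -> H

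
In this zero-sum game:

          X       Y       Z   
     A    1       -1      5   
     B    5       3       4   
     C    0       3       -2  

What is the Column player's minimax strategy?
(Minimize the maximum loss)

Column should play Y, value = 3

Work:
Column player minimizes Row's maximum payoff:
Column X: max payoff to Row = 5
Column Y: max payoff to Row = 3
Column Z: max payoff to Row = 5
Minimum is 3, achieved by column Y.
Minimax strategy: Y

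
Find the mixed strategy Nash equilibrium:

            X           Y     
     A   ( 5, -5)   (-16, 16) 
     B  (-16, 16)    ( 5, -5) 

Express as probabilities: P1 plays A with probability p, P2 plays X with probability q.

p = 0.5, q = 0.5

Work:
Find probabilities that make opponent indifferent:
P2 chooses q to make P1 indifferent between A and B
P1 chooses p to make P2 indifferent between X and Y
Mixed NE: P1 plays (A: 0.5, B: 0.5), P2 plays (X: 0.5, Y: 0.5)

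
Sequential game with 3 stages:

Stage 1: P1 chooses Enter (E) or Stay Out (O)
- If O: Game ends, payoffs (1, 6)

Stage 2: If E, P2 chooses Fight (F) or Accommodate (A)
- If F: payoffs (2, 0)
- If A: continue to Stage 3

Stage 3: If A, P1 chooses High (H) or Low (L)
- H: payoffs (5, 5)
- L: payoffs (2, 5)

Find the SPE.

SPE: (E, A, H); Outcome (5, 5)

Work:
Stage 3: P1 chooses H (5 vs 2)
Stage 2: P2: F->0, A->5 (anticipating H). Choose A
Stage 1: P1: O->1, E->5 (anticipating A, H). Choose E
SPE path: E -> A -> H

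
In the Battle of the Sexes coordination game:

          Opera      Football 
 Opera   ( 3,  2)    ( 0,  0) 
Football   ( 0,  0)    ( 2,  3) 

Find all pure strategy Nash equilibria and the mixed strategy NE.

Pure NE: (Opera, Opera) and (Football, Football); Mixed NE: p = 0.6, q = 0.4

Work:
Check pure NE:
(Opera, Opera): (3, 2) - no unilateral deviation beneficial
(Football, Football): (2, 3) - no unilateral deviation beneficial
Mixed NE: P1 plays Opera with p = 0.6, P2 plays Opera with q = 0.4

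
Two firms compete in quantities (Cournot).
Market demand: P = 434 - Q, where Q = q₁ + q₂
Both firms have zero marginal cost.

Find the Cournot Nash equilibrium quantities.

q₁* = q₂* = 144.67; P* = 144.67

Work:
Profit: π_i = P·q_i = (a - q_i - q_j)·q_i
FOC: ∂π_i/∂q_i = a - 2q_i - q_j = 0
Reaction function: q_i = (434 - q_j)/2
Symmetry: q* = 434/3 = 144.67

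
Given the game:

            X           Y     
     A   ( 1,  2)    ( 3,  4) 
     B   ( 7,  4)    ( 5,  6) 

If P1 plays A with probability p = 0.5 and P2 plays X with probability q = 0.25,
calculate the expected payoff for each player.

E[P1] = 4.0, E[P2] = 4.5

Work:
E[P1] = p·q·π₁(A,X) + p·(1-q)·π₁(A,Y) + (1-p)·q·π₁(B,X) + (1-p)·(1-q)·π₁(B,Y)
= 0.5·0.25·1 + 0.5·0.75·3 + 0.5·0.25·7 + 0.5·0.75·5
= 4.0

E[P2] = 4.5 (similar calculation)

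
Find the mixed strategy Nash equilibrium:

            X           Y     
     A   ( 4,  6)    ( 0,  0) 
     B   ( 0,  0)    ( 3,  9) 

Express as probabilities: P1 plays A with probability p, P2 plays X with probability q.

p = 0.6, q = 0.4286

Work:
Find probabilities that make opponent indifferent:
P2 chooses q to make P1 indifferent between A and B
P1 chooses p to make P2 indifferent between X and Y
Mixed NE: P1 plays (A: 0.6, B: 0.4), P2 plays (X: 0.4286, Y: 0.5714)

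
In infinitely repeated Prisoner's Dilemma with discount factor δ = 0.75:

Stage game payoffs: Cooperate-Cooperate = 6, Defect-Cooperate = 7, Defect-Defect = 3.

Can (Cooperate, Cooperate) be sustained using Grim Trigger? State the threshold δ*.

δ* = 0.25; since δ = 0.75 ≥ 0.25, cooperation can be sustained

Work:
For Grim Trigger:
Cooperate forever: 6/(1-δ)
Defect then punished: 7 + 3·δ/(1-δ)
Need: 6/(1-δ) ≥ 7 + 3·δ/(1-δ)
Solving: δ ≥ (T-R)/(T-P) = (7-6)/(7-3) = 0.25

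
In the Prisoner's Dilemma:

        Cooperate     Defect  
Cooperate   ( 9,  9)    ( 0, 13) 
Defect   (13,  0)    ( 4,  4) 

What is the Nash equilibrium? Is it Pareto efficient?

(Defect, Defect) is NE; not Pareto efficient

Work:
Defect dominates Cooperate for both players:
If P2 cooperates: Defect (13) > Cooperate (9)
If P2 defects: Defect (4) > Cooperate (0)
NE: (Defect, Defect) with payoff (4, 4)
But (Cooperate, Cooperate) = (9, 9) Pareto dominates (4, 4)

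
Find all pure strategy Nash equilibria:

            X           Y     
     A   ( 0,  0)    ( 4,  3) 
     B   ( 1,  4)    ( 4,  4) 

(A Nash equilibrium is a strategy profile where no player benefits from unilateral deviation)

Nash equilibrium: (A, Y), (B, X), (B, Y)

Work:
Best responses:
  P1 vs X: payoffs [0, 1] → best response B (payoff 1)
  P1 vs Y: payoffs [4, 4] → best response A/B (payoff 4)
  P2 vs A: payoffs [0, 3] → best response Y (payoff 3)
  P2 vs B: payoffs [4, 4] → best response X/Y (payoff 4)
Mutual best responses: (A,Y), (B,X), (B,Y) → Nash equilibria.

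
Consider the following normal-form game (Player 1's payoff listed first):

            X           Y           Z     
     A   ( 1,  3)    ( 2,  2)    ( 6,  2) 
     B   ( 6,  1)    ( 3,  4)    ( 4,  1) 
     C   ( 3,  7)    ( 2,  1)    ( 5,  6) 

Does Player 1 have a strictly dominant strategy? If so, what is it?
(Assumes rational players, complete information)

No strictly dominant strategy exists for Player 1

Work:
A strategy strictly dominates another if it gives a strictly higher payoff against every opponent action. Compare each pair of P1's strategies column-by-column:
  A vs B: [1 vs 6, 2 vs 3, 6 vs 4] → A does not strictly dominate B (column X: 1 ≤ 6)
  A vs C: [1 vs 3, 2 vs 2, 6 vs 5] → A does not strictly dominate C (column X: 1 ≤ 3)
  B vs A: [6 vs 1, 3 vs 2, 4 vs 6] → B does not strictly dominate A (column Z: 4 ≤ 6)
  B vs C: [6 vs 3, 3 vs 2, 4 vs 5] → B does not strictly dominate C (column Z: 4 ≤ 5)
  C vs A: [3 vs 1, 2 vs 2, 5 vs 6] → C does not strictly dominate A (column Y: 2 ≤ 2)
  C vs B: [3 vs 6, 2 vs 3, 5 vs 4] → C does not strictly dominate B (column X: 3 ≤ 6)
No single strategy strictly dominates all others → no strictly dominant strategy.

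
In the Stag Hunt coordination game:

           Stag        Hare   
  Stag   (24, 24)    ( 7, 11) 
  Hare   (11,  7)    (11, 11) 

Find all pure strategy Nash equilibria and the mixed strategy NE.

Pure NE: (Stag, Stag) and (Hare, Hare); Mixed NE: p = 0.2353, q = 0.2353

Work:
Check pure NE:
(Stag, Stag): (24, 24) - no unilateral deviation beneficial
(Hare, Hare): (11, 11) - no unilateral deviation beneficial
Mixed NE: P1 plays Stag with p = 0.2353, P2 plays Stag with q = 0.2353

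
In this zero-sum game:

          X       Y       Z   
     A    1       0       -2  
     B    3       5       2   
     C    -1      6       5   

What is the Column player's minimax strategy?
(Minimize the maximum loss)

Column should play X, value = 3

Work:
Column player minimizes Row's maximum payoff:
Column X: max payoff to Row = 3
Column Y: max payoff to Row = 6
Column Z: max payoff to Row = 5
Minimum is 3, achieved by column X.
Minimax strategy: X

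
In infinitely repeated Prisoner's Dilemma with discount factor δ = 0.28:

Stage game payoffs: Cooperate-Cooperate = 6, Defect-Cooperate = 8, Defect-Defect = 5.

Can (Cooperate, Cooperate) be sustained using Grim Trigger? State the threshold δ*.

δ* = 0.6667; since δ = 0.28 < 0.6667, cooperation cannot be sustained

Work:
For Grim Trigger:
Cooperate forever: 6/(1-δ)
Defect then punished: 8 + 5·δ/(1-δ)
Need: 6/(1-δ) ≥ 8 + 5·δ/(1-δ)
Solving: δ ≥ (T-R)/(T-P) = (8-6)/(8-5) = 0.6667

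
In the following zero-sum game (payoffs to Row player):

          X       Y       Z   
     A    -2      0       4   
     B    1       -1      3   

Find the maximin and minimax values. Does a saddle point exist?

Maximin = -1, Minimax = 0, Saddle: False

Work:
Row minimums: [-2, -1] → maximin = -1
Column maximums: [1, 0, 4] → minimax = 0
No saddle point (maximin ≠ minimax). Mixed strategy needed.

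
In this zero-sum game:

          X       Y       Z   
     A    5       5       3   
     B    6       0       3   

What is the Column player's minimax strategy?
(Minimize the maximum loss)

Column should play Z, value = 3

Work:
Column player minimizes Row's maximum payoff:
Column X: max payoff to Row = 6
Column Y: max payoff to Row = 5
Column Z: max payoff to Row = 3
Minimum is 3, achieved by column Z.
Minimax strategy: Z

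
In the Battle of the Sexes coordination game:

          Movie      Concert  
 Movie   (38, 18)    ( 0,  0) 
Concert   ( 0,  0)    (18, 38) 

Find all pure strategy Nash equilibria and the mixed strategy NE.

Pure NE: (Movie, Movie) and (Concert, Concert); Mixed NE: p = 0.6786, q = 0.3214

Work:
Check pure NE:
(Movie, Movie): (38, 18) - no unilateral deviation beneficial
(Concert, Concert): (18, 38) - no unilateral deviation beneficial
Mixed NE: P1 plays Movie with p = 0.6786, P2 plays Movie with q = 0.3214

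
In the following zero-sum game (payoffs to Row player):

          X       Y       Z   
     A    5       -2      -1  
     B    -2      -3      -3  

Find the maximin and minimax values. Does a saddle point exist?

Maximin = -2, Minimax = -2, Saddle: True

Work:
Row minimums: [-2, -3] → maximin = -2
Column maximums: [5, -2, -1] → minimax = -2
Saddle point exists! Game value = -2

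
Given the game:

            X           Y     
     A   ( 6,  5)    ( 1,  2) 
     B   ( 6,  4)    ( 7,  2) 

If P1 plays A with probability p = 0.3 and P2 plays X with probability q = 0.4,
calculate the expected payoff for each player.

E[P1] = 5.52, E[P2] = 2.92

Work:
E[P1] = p·q·π₁(A,X) + p·(1-q)·π₁(A,Y) + (1-p)·q·π₁(B,X) + (1-p)·(1-q)·π₁(B,Y)
= 0.3·0.4·6 + 0.3·0.6·1 + 0.7·0.4·6 + 0.7·0.6·7
= 5.52

E[P2] = 2.92 (similar calculation)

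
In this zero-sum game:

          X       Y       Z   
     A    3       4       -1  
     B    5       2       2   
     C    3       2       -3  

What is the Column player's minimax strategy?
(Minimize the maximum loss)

Column should play Z, value = 2

Work:
Column player minimizes Row's maximum payoff:
Column X: max payoff to Row = 5
Column Y: max payoff to Row = 4
Column Z: max payoff to Row = 2
Minimum is 2, achieved by column Z.
Minimax strategy: Z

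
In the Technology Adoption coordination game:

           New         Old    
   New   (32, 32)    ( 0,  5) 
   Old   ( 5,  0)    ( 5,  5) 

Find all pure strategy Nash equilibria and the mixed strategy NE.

Pure NE: (New, New) and (Old, Old); Mixed NE: p = 0.1562, q = 0.1562

Work:
Check pure NE:
(New, New): (32, 32) - no unilateral deviation beneficial
(Old, Old): (5, 5) - no unilateral deviation beneficial
Mixed NE: P1 plays New with p = 0.1562, P2 plays New with q = 0.1562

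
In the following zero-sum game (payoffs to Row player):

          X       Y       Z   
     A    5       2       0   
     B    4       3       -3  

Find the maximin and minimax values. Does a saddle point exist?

Maximin = 0, Minimax = 0, Saddle: True

Work:
Row minimums: [0, -3] → maximin = 0
Column maximums: [5, 3, 0] → minimax = 0
Saddle point exists! Game value = 0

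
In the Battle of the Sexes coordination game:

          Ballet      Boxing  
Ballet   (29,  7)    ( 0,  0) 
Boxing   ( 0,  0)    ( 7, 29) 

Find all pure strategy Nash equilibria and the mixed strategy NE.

Pure NE: (Ballet, Ballet) and (Boxing, Boxing); Mixed NE: p = 0.8056, q = 0.1944

Work:
Check pure NE:
(Ballet, Ballet): (29, 7) - no unilateral deviation beneficial
(Boxing, Boxing): (7, 29) - no unilateral deviation beneficial
Mixed NE: P1 plays Ballet with p = 0.8056, P2 plays Ballet with q = 0.1944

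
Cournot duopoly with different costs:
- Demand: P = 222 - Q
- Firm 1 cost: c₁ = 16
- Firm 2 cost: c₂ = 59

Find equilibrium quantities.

q₁* = 83.0, q₂* = 40.0

Work:
Reaction: q₁ = (222 - 16 - q₂)/2
Reaction: q₂ = (222 - 59 - q₁)/2
Solve simultaneously:
q₁* = (222 - 2×16 + 59)/3 = 83.0
q₂* = (222 - 2×59 + 16)/3 = 40.0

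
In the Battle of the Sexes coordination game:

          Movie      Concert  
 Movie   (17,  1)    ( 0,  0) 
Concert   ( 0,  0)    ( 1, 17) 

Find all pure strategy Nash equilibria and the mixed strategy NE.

Pure NE: (Movie, Movie) and (Concert, Concert); Mixed NE: p = 0.9444, q = 0.0556

Work:
Check pure NE:
(Movie, Movie): (17, 1) - no unilateral deviation beneficial
(Concert, Concert): (1, 17) - no unilateral deviation beneficial
Mixed NE: P1 plays Movie with p = 0.9444, P2 plays Movie with q = 0.0556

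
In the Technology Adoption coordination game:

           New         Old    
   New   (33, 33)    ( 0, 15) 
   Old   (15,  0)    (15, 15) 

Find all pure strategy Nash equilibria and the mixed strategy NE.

Pure NE: (New, New) and (Old, Old); Mixed NE: p = 0.4545, q = 0.4545

Work:
Check pure NE:
(New, New): (33, 33) - no unilateral deviation beneficial
(Old, Old): (15, 15) - no unilateral deviation beneficial
Mixed NE: P1 plays New with p = 0.4545, P2 plays New with q = 0.4545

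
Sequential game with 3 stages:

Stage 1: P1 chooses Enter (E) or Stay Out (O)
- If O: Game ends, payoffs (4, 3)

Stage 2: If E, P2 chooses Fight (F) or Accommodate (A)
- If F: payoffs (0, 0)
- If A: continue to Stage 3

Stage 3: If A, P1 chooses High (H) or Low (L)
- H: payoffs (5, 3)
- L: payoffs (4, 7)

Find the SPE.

SPE: (E, A, H); Outcome (5, 3)

Work:
Stage 3: P1 chooses H (5 vs 4)
Stage 2: P2: F->0, A->3 (anticipating H). Choose A
Stage 1: P1: O->4, E->5 (anticipating A, H). Choose E
SPE path: E -> A -> H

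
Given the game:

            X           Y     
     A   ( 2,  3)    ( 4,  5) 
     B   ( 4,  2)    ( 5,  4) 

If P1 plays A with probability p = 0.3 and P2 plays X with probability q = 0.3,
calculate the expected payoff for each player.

E[P1] = 4.31, E[P2] = 3.7

Work:
E[P1] = p·q·π₁(A,X) + p·(1-q)·π₁(A,Y) + (1-p)·q·π₁(B,X) + (1-p)·(1-q)·π₁(B,Y)
= 0.3·0.3·2 + 0.3·0.7·4 + 0.7·0.3·4 + 0.7·0.7·5
= 4.31

E[P2] = 3.7 (similar calculation)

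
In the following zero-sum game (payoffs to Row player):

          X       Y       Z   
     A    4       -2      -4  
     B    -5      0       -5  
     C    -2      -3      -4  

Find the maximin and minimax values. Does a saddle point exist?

Maximin = -4, Minimax = -4, Saddle: True

Work:
Row minimums: [-4, -5, -4] → maximin = -4
Column maximums: [4, 0, -4] → minimax = -4
Saddle point exists! Game value = -4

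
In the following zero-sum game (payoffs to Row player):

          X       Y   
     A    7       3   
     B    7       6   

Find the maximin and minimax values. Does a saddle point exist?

Maximin = 6, Minimax = 6, Saddle: True

Work:
Row minimums: [3, 6] → maximin = 6
Column maximums: [7, 6] → minimax = 6
Saddle point exists! Game value = 6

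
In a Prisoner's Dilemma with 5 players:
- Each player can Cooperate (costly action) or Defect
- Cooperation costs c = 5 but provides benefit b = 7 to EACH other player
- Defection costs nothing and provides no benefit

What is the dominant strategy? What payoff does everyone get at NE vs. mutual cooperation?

Dominant: Defect; NE payoff = 0; Coop payoff = 23

Work:
Defect dominates (saves cost c = 5, benefit to others is external)
NE: All defect → everyone gets 0
If all cooperate: each receives (4)×7 - 5 = 23
Social dilemma: 23 > 0 but NE gives 0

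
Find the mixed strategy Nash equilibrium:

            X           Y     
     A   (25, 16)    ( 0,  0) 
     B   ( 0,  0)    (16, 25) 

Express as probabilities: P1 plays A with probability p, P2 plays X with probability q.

p = 0.6098, q = 0.3902

Work:
Find probabilities that make opponent indifferent:
P2 chooses q to make P1 indifferent between A and B
P1 chooses p to make P2 indifferent between X and Y
Mixed NE: P1 plays (A: 0.6098, B: 0.3902), P2 plays (X: 0.3902, Y: 0.6098)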